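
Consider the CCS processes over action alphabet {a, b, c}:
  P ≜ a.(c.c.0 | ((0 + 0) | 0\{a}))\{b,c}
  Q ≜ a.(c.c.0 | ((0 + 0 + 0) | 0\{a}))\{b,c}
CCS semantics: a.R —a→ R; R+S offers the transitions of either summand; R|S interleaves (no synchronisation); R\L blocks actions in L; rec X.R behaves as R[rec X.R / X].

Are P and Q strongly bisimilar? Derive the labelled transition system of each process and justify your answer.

YES

LTS(P): 2 reachable states
  p0 = a.(c.c.0 | ((0 + 0) | 0\{a}))\{b,c} → —a→ p1
  p1 = (c.c.0 | ((0 + 0) | 0\{a}))\{b,c} → ·
LTS(Q): 2 reachable states
  q0 = a.(c.c.0 | ((0 + 0 + 0) | 0\{a}))\{b,c} → —a→ q1
  q1 = (c.c.0 | ((0 + 0 + 0) | 0\{a}))\{b,c} → ·
Coarsest stable partition (strong bisimilarity classes):
  B0 = {p0, q0}
  B1 = {p1, q1}
p0 ∈ B0, q0 ∈ B0 → same block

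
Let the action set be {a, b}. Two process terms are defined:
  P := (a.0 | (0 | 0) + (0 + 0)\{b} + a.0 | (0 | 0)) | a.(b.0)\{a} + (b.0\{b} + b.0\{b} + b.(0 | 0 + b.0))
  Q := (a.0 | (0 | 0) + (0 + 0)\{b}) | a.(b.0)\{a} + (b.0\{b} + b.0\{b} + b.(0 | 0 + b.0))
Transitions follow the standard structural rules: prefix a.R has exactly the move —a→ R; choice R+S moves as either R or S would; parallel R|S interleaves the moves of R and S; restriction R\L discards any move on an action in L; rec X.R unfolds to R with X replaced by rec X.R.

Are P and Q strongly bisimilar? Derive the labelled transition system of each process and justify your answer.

P's transition system — 9 states:
  m0 = (a.0 | (0 | 0) + (0 + 0)\{b} + a.0 | (0 | 0)) | a.(b.0)\{a} + (b.0\{b} + b.0\{b} + b.(0 | 0 + b.0)) has moves =a=> m1, =a=> m2, =b=> m3, =b=> m4
  m1 = (a.0 | (0 | 0) + (0 + 0)\{b} + a.0 | (0 | 0)) | (b.0)\{a} has moves =a=> m5, =b=> m6
  m2 = 0 | (0 | 0) | a.(b.0)\{a} has moves =a=> m5
  m3 = 0 | 0 + b.0 has moves =b=> m7
  m4 = 0\{b} has moves (no moves)
  m5 = 0 | (0 | 0) | (b.0)\{a} has moves =b=> m8
  m6 = (a.0 | (0 | 0) + (0 + 0)\{b} + a.0 | (0 | 0)) | 0\{a} has moves =a=> m8
  m7 = 0 has moves (no moves)
  m8 = 0 | (0 | 0) | 0\{a} has moves (no moves)
Q's transition system — 9 states:
  n0 = (a.0 | (0 | 0) + (0 + 0)\{b}) | a.(b.0)\{a} + (b.0\{b} + b.0\{b} + b.(0 | 0 + b.0)) has moves =a=> n1, =a=> n2, =b=> n3, =b=> n4
  n1 = (a.0 | (0 | 0) + (0 + 0)\{b}) | (b.0)\{a} has moves =a=> n5, =b=> n6
  n2 = 0 | (0 | 0) | a.(b.0)\{a} has moves =a=> n5
  n3 = 0 | 0 + b.0 has moves =b=> n7
  n4 = 0\{b} has moves (no moves)
  n5 = 0 | (0 | 0) | (b.0)\{a} has moves =b=> n8
  n6 = (a.0 | (0 | 0) + (0 + 0)\{b}) | 0\{a} has moves =a=> n8
  n7 = 0 has moves (no moves)
  n8 = 0 | (0 | 0) | 0\{a} has moves (no moves)
Bisimilarity quotient blocks:
  B0 = {m0, n0}
  B1 = {m3, m5, n3, n5}
  B2 = {m4, m7, m8, n4, n7, n8}
  B3 = {m1, n1}
  B4 = {m6, n6}
  B5 = {m2, n2}
m0 ∈ B0, n0 ∈ B0 → same block

bisimilar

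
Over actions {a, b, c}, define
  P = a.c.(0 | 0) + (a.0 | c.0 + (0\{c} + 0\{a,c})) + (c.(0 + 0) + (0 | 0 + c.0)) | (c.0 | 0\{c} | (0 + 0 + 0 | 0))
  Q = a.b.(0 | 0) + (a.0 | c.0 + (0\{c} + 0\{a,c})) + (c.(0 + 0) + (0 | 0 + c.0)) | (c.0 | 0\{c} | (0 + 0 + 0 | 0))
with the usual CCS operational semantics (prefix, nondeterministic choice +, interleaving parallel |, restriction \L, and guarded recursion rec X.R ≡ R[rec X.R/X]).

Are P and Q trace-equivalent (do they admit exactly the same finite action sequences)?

Reachable graph of P (10 states):
  u0 = a.c.(0 | 0) + (a.0 | c.0 + (0\{c} + 0\{a,c})) + (c.(0 + 0) + (0 | 0 + c.0)) | (c.0 | 0\{c} | (0 + 0 + 0 | 0)) ⊢ --a--▸ u1, --a--▸ u2, --c--▸ u3, --c--▸ u4, --c--▸ u5, --c--▸ u6
  u1 = 0 | c.0 ⊢ --c--▸ u7
  u2 = c.(0 | 0) ⊢ --c--▸ u7
  u3 = (0 + 0) | (c.0 | 0\{c} | (0 + 0 + 0 | 0)) ⊢ --c--▸ u8
  u4 = (c.(0 + 0) + (0 | 0 + c.0)) | (0 | 0\{c} | (0 + 0 + 0 | 0)) ⊢ --c--▸ u8, --c--▸ u9
  u5 = 0 | (c.0 | 0\{c} | (0 + 0 + 0 | 0)) ⊢ --c--▸ u9
  u6 = a.0 | 0 ⊢ --a--▸ u7
  u7 = 0 | 0 ⊢ ·
  u8 = (0 + 0) | (0 | 0\{c} | (0 + 0 + 0 | 0)) ⊢ ·
  u9 = 0 | (0 | 0\{c} | (0 + 0 + 0 | 0)) ⊢ ·
Reachable graph of Q (10 states):
  v0 = a.b.(0 | 0) + (a.0 | c.0 + (0\{c} + 0\{a,c})) + (c.(0 + 0) + (0 | 0 + c.0)) | (c.0 | 0\{c} | (0 + 0 + 0 | 0)) ⊢ --a--▸ v1, --a--▸ v2, --c--▸ v3, --c--▸ v4, --c--▸ v5, --c--▸ v6
  v1 = 0 | c.0 ⊢ --c--▸ v7
  v2 = b.(0 | 0) ⊢ --b--▸ v7
  v3 = (0 + 0) | (c.0 | 0\{c} | (0 + 0 + 0 | 0)) ⊢ --c--▸ v8
  v4 = (c.(0 + 0) + (0 | 0 + c.0)) | (0 | 0\{c} | (0 + 0 + 0 | 0)) ⊢ --c--▸ v8, --c--▸ v9
  v5 = 0 | (c.0 | 0\{c} | (0 + 0 + 0 | 0)) ⊢ --c--▸ v9
  v6 = a.0 | 0 ⊢ --a--▸ v7
  v7 = 0 | 0 ⊢ ·
  v8 = (0 + 0) | (0 | 0\{c} | (0 + 0 + 0 | 0)) ⊢ ·
  v9 = 0 | (0 | 0\{c} | (0 + 0 + 0 | 0)) ⊢ ·
Executing ab from Q (initial set {v0}):
  [1] a ⇒ {v1, v2}
  [2] b ⇒ {v7}
  ✓ Q
Executing ab from P (initial set {u0}):
  [1] a ⇒ {u1, u2}
  [2] b ⇒ ∅  — P cannot continue

trace-distinct — witness ⟨ab⟩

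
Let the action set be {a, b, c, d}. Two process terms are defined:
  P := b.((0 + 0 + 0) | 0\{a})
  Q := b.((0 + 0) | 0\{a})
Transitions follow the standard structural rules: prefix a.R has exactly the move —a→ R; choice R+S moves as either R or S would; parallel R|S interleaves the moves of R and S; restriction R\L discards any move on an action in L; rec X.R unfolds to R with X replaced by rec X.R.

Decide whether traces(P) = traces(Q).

traces(P) = traces(Q)

Reachable graph of P (2 states):
  u0 = b.((0 + 0 + 0) | 0\{a}) → =b=> u1
  u1 = (0 + 0 + 0) | 0\{a} → ·
Reachable graph of Q (2 states):
  v0 = b.((0 + 0) | 0\{a}) → =b=> v1
  v1 = (0 + 0) | 0\{a} → ·
Coarsest stable partition (strong bisimilarity classes):
  B0 = {u0, v0}
  B1 = {u1, v1}
u0 ∈ B0, v0 ∈ B0 → same block
Bisimilar ⇒ trace-equivalent.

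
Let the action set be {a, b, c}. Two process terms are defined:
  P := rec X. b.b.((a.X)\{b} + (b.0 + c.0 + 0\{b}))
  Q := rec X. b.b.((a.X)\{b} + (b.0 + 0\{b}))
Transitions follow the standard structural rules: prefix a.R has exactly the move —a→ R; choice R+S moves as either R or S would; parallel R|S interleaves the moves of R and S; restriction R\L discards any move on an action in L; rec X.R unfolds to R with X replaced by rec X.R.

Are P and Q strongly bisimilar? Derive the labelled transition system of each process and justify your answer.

not bisimilar

Reachable graph of P (5 states):
  p0 = rec X. b.b.((a.X)\{b} + (b.0 + c.0 + 0\{b})) has moves --b--▸ p1
  p1 = b.((a.(rec X. b.b.((a.X)\{b} + (b.0 + c.0 + 0\{b}))))\{b} + (b.0 + c.0 + 0\{b})) has moves --b--▸ p2
  p2 = (a.(rec X. b.b.((a.X)\{b} + (b.0 + c.0 + 0\{b}))))\{b} + (b.0 + c.0 + 0\{b}) has moves --a--▸ p3, --b--▸ p4, --c--▸ p4
  p3 = (rec X. b.b.((a.X)\{b} + (b.0 + c.0 + 0\{b})))\{b} has moves stopped
  p4 = 0 has moves stopped
Reachable graph of Q (5 states):
  q0 = rec X. b.b.((a.X)\{b} + (b.0 + 0\{b})) has moves --b--▸ q1
  q1 = b.((a.(rec X. b.b.((a.X)\{b} + (b.0 + 0\{b}))))\{b} + (b.0 + 0\{b})) has moves --b--▸ q2
  q2 = (a.(rec X. b.b.((a.X)\{b} + (b.0 + 0\{b}))))\{b} + (b.0 + 0\{b}) has moves --a--▸ q3, --b--▸ q4
  q3 = (rec X. b.b.((a.X)\{b} + (b.0 + 0\{b})))\{b} has moves stopped
  q4 = 0 has moves stopped
Partition-refinement fixed point:
  B0 = {p0}
  B1 = {p1}
  B2 = {p2}
  B3 = {p3, p4, q3, q4}
  B4 = {q0}
  B5 = {q1}
  B6 = {q2}
p0 ∈ B0, q0 ∈ B4 → different blocks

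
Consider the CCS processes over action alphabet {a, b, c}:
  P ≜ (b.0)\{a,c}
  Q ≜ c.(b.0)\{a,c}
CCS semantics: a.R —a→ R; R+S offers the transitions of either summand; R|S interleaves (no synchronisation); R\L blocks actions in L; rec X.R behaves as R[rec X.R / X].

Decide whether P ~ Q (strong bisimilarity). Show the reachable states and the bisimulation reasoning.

not bisimilar

LTS(P): 2 reachable states
  p0 = (b.0)\{a,c} → -b-> p1
  p1 = 0\{a,c} → (no moves)
LTS(Q): 3 reachable states
  q0 = c.(b.0)\{a,c} → -c-> q1
  q1 = (b.0)\{a,c} → -b-> q2
  q2 = 0\{a,c} → (no moves)
Bisimilarity quotient blocks:
  B0 = {p0, q1}
  B1 = {p1, q2}
  B2 = {q0}
p0 ∈ B0, q0 ∈ B2 → different blocks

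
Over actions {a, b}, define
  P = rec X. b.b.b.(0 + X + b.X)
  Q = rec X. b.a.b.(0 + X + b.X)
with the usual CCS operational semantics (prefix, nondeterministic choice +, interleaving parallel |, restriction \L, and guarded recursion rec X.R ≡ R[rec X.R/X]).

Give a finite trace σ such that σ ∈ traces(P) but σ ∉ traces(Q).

Reachable graph of P (4 states):
  m0 = rec X. b.b.b.(0 + X + b.X) ⊢ --b--▸ m1
  m1 = b.b.(0 + (rec X. b.b.b.(0 + X + b.X)) + b.(rec X. b.b.b.(0 + X + b.X))) ⊢ --b--▸ m2
  m2 = b.(0 + (rec X. b.b.b.(0 + X + b.X)) + b.(rec X. b.b.b.(0 + X + b.X))) ⊢ --b--▸ m3
  m3 = 0 + (rec X. b.b.b.(0 + X + b.X)) + b.(rec X. b.b.b.(0 + X + b.X)) ⊢ --b--▸ m0, --b--▸ m1
Reachable graph of Q (4 states):
  n0 = rec X. b.a.b.(0 + X + b.X) ⊢ --b--▸ n1
  n1 = a.b.(0 + (rec X. b.a.b.(0 + X + b.X)) + b.(rec X. b.a.b.(0 + X + b.X))) ⊢ --a--▸ n2
  n2 = b.(0 + (rec X. b.a.b.(0 + X + b.X)) + b.(rec X. b.a.b.(0 + X + b.X))) ⊢ --b--▸ n3
  n3 = 0 + (rec X. b.a.b.(0 + X + b.X)) + b.(rec X. b.a.b.(0 + X + b.X)) ⊢ --b--▸ n0, --b--▸ n1
Trace ⟨bb⟩ through P, begin at {m0}:
  after b @ step 1: {m1}
  after b @ step 2: {m2}
  ✓ P
Trace ⟨bb⟩ through Q, begin at {n0}:
  after b @ step 1: {n1}
  after b @ step 2: ∅  — Q cannot continue

bb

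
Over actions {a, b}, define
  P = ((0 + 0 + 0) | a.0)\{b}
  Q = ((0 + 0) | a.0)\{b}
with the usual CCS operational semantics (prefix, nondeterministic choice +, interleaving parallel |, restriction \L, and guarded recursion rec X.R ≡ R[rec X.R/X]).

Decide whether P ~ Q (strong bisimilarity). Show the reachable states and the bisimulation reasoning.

Reachable graph of P (2 states):
  s0 = ((0 + 0 + 0) | a.0)\{b} :: --a--▸ s1
  s1 = ((0 + 0 + 0) | 0)\{b} :: (no moves)
Reachable graph of Q (2 states):
  t0 = ((0 + 0) | a.0)\{b} :: --a--▸ t1
  t1 = ((0 + 0) | 0)\{b} :: (no moves)
Bisimilarity quotient blocks:
  B0 = {s0, t0}
  B1 = {s1, t1}
s0 ∈ B0, t0 ∈ B0 → same block

YES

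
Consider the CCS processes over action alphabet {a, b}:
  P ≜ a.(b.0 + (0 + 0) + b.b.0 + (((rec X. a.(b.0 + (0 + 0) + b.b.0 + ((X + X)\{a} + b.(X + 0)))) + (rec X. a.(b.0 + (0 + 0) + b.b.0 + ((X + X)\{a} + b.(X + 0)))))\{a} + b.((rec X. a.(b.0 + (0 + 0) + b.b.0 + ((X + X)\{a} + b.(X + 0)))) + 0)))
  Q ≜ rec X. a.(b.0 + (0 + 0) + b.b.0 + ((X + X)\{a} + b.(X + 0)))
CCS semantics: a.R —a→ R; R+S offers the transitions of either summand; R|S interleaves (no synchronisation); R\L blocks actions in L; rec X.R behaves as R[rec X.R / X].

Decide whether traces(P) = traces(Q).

traces(P) = traces(Q)

Reachable graph of P (5 states):
  m0 = a.(b.0 + (0 + 0) + b.b.0 + (((rec X. a.(b.0 + (0 + 0) + b.b.0 + ((X + X)\{a} + b.(X + 0)))) + (rec X. a.(b.0 + (0 + 0) + b.b.0 + ((X + X)\{a} + b.(X + 0)))))\{a} + b.((rec X. a.(b.0 + (0 + 0) + b.b.0 + ((X + X)\{a} + b.(X + 0)))) + 0))) ⊢ —a→ m1
  m1 = b.0 + (0 + 0) + b.b.0 + (((rec X. a.(b.0 + (0 + 0) + b.b.0 + ((X + X)\{a} + b.(X + 0)))) + (rec X. a.(b.0 + (0 + 0) + b.b.0 + ((X + X)\{a} + b.(X + 0)))))\{a} + b.((rec X. a.(b.0 + (0 + 0) + b.b.0 + ((X + X)\{a} + b.(X + 0)))) + 0)) ⊢ —b→ m2, —b→ m3, —b→ m4
  m2 = (rec X. a.(b.0 + (0 + 0) + b.b.0 + ((X + X)\{a} + b.(X + 0)))) + 0 ⊢ —a→ m1
  m3 = 0 ⊢ (no moves)
  m4 = b.0 ⊢ —b→ m3
Reachable graph of Q (5 states):
  n0 = rec X. a.(b.0 + (0 + 0) + b.b.0 + ((X + X)\{a} + b.(X + 0))) ⊢ —a→ n1
  n1 = b.0 + (0 + 0) + b.b.0 + (((rec X. a.(b.0 + (0 + 0) + b.b.0 + ((X + X)\{a} + b.(X + 0)))) + (rec X. a.(b.0 + (0 + 0) + b.b.0 + ((X + X)\{a} + b.(X + 0)))))\{a} + b.((rec X. a.(b.0 + (0 + 0) + b.b.0 + ((X + X)\{a} + b.(X + 0)))) + 0)) ⊢ —b→ n2, —b→ n3, —b→ n4
  n2 = (rec X. a.(b.0 + (0 + 0) + b.b.0 + ((X + X)\{a} + b.(X + 0)))) + 0 ⊢ —a→ n1
  n3 = 0 ⊢ (no moves)
  n4 = b.0 ⊢ —b→ n3
Coarsest stable partition (strong bisimilarity classes):
  B0 = {m0, m2, n0, n2}
  B1 = {m1, n1}
  B2 = {m4, n4}
  B3 = {m3, n3}
m0 ∈ B0, n0 ∈ B0 → same block
Bisimilar ⇒ trace-equivalent.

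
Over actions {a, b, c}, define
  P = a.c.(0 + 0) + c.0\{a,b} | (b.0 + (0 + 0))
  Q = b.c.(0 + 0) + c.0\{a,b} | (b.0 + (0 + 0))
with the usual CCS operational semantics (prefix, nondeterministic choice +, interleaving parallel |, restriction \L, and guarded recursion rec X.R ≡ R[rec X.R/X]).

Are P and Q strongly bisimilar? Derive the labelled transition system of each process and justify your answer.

NO

P's transition system — 6 states:
  s0 = a.c.(0 + 0) + c.0\{a,b} | (b.0 + (0 + 0)) → =a=> s1, =b=> s2, =c=> s3
  s1 = c.(0 + 0) → =c=> s4
  s2 = c.0\{a,b} | 0 → =c=> s5
  s3 = 0\{a,b} | (b.0 + (0 + 0)) → =b=> s5
  s4 = 0 + 0 → (no moves)
  s5 = 0\{a,b} | 0 → (no moves)
Q's transition system — 6 states:
  t0 = b.c.(0 + 0) + c.0\{a,b} | (b.0 + (0 + 0)) → =b=> t1, =b=> t2, =c=> t3
  t1 = c.(0 + 0) → =c=> t4
  t2 = c.0\{a,b} | 0 → =c=> t5
  t3 = 0\{a,b} | (b.0 + (0 + 0)) → =b=> t5
  t4 = 0 + 0 → (no moves)
  t5 = 0\{a,b} | 0 → (no moves)
Coarsest stable partition (strong bisimilarity classes):
  B0 = {s0}
  B1 = {s1, s2, t1, t2}
  B2 = {s4, s5, t4, t5}
  B3 = {s3, t3}
  B4 = {t0}
s0 ∈ B0, t0 ∈ B4 → different blocks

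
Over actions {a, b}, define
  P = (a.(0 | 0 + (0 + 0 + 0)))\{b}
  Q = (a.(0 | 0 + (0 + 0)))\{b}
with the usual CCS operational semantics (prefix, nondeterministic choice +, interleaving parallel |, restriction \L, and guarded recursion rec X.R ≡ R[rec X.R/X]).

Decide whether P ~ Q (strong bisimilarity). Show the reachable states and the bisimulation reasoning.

bisimilar

Reachable graph of P (2 states):
  m0 = (a.(0 | 0 + (0 + 0 + 0)))\{b} :: -a-> m1
  m1 = (0 | 0 + (0 + 0 + 0))\{b} :: (no moves)
Reachable graph of Q (2 states):
  n0 = (a.(0 | 0 + (0 + 0)))\{b} :: -a-> n1
  n1 = (0 | 0 + (0 + 0))\{b} :: (no moves)
Coarsest stable partition (strong bisimilarity classes):
  B0 = {m0, n0}
  B1 = {m1, n1}
m0 ∈ B0, n0 ∈ B0 → same block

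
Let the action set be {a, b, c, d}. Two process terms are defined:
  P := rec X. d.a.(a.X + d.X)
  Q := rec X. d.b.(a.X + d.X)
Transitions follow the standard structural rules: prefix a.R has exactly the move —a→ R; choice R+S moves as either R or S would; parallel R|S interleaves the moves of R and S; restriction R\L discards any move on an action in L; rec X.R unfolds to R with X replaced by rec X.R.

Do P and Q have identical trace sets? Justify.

P's transition system — 3 states:
  s0 = rec X. d.a.(a.X + d.X) has moves --d--▸ s1
  s1 = a.(a.(rec X. d.a.(a.X + d.X)) + d.(rec X. d.a.(a.X + d.X))) has moves --a--▸ s2
  s2 = a.(rec X. d.a.(a.X + d.X)) + d.(rec X. d.a.(a.X + d.X)) has moves --a--▸ s0, --d--▸ s0
Q's transition system — 3 states:
  t0 = rec X. d.b.(a.X + d.X) has moves --d--▸ t1
  t1 = b.(a.(rec X. d.b.(a.X + d.X)) + d.(rec X. d.b.(a.X + d.X))) has moves --b--▸ t2
  t2 = a.(rec X. d.b.(a.X + d.X)) + d.(rec X. d.b.(a.X + d.X)) has moves --a--▸ t0, --d--▸ t0
Trace ⟨da⟩ through P, begin at {s0}:
  [1] d ⇒ {s1}
  [2] a ⇒ {s2}
  P completes σ.
Trace ⟨da⟩ through Q, begin at {t0}:
  [1] d ⇒ {t1}
  [2] a ⇒ ∅ (Q stuck)

NO — witness ⟨da⟩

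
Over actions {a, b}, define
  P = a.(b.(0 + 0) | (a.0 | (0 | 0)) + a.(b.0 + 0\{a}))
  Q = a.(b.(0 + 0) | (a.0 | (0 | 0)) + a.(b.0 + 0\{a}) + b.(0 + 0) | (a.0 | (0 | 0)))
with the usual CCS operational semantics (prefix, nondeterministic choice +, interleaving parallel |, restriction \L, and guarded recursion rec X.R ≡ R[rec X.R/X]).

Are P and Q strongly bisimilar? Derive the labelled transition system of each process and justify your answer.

P ~ Q

LTS(P): 7 reachable states
  p0 = a.(b.(0 + 0) | (a.0 | (0 | 0)) + a.(b.0 + 0\{a})) has moves =a=> p1
  p1 = b.(0 + 0) | (a.0 | (0 | 0)) + a.(b.0 + 0\{a}) has moves =a=> p2, =a=> p3, =b=> p4
  p2 = b.(0 + 0) | (0 | (0 | 0)) has moves =b=> p5
  p3 = b.0 + 0\{a} has moves =b=> p6
  p4 = (0 + 0) | (a.0 | (0 | 0)) has moves =a=> p5
  p5 = (0 + 0) | (0 | (0 | 0)) has moves ∅
  p6 = 0 has moves ∅
LTS(Q): 7 reachable states
  q0 = a.(b.(0 + 0) | (a.0 | (0 | 0)) + a.(b.0 + 0\{a}) + b.(0 + 0) | (a.0 | (0 | 0))) has moves =a=> q1
  q1 = b.(0 + 0) | (a.0 | (0 | 0)) + a.(b.0 + 0\{a}) + b.(0 + 0) | (a.0 | (0 | 0)) has moves =a=> q2, =a=> q3, =b=> q4
  q2 = b.(0 + 0) | (0 | (0 | 0)) has moves =b=> q5
  q3 = b.0 + 0\{a} has moves =b=> q6
  q4 = (0 + 0) | (a.0 | (0 | 0)) has moves =a=> q5
  q5 = (0 + 0) | (0 | (0 | 0)) has moves ∅
  q6 = 0 has moves ∅
Bisimilarity quotient blocks:
  B0 = {p0, q0}
  B1 = {p1, q1}
  B2 = {p2, p3, q2, q3}
  B3 = {p5, p6, q5, q6}
  B4 = {p4, q4}
p0 ∈ B0, q0 ∈ B0 → same block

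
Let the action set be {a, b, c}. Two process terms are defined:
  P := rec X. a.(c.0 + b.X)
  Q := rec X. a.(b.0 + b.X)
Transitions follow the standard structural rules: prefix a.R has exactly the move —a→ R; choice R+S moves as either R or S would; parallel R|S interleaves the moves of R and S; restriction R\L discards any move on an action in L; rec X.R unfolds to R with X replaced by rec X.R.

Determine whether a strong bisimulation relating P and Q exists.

not bisimilar

Reachable graph of P (3 states):
  s0 = rec X. a.(c.0 + b.X) → --a--▸ s1
  s1 = c.0 + b.(rec X. a.(c.0 + b.X)) → --b--▸ s0, --c--▸ s2
  s2 = 0 → ∅
Reachable graph of Q (3 states):
  t0 = rec X. a.(b.0 + b.X) → --a--▸ t1
  t1 = b.0 + b.(rec X. a.(b.0 + b.X)) → --b--▸ t0, --b--▸ t2
  t2 = 0 → ∅
Bisimilarity quotient blocks:
  B0 = {s0}
  B1 = {s1}
  B2 = {s2, t2}
  B3 = {t0}
  B4 = {t1}
s0 ∈ B0, t0 ∈ B3 → different blocks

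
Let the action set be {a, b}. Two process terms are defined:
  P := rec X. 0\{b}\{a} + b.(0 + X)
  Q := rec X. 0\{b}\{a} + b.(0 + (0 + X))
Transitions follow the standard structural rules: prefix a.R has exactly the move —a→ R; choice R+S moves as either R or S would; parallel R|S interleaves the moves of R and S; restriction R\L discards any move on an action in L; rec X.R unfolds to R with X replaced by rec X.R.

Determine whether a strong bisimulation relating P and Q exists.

YES

LTS(P): 2 reachable states
  u0 = rec X. 0\{b}\{a} + b.(0 + X) | —b→ u1
  u1 = 0 + (rec X. 0\{b}\{a} + b.(0 + X)) | —b→ u1
LTS(Q): 2 reachable states
  v0 = rec X. 0\{b}\{a} + b.(0 + (0 + X)) | —b→ v1
  v1 = 0 + (0 + (rec X. 0\{b}\{a} + b.(0 + (0 + X)))) | —b→ v1
Bisimilarity quotient blocks:
  B0 = {u0, u1, v0, v1}
u0 ∈ B0, v0 ∈ B0 → same block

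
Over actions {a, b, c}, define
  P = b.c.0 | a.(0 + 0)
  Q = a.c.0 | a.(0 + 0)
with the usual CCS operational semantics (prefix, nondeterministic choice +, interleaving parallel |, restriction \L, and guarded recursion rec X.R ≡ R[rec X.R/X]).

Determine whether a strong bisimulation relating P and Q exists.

P's transition system — 6 states:
  m0 = b.c.0 | a.(0 + 0) :: —a→ m1, —b→ m2
  m1 = b.c.0 | (0 + 0) :: —b→ m3
  m2 = c.0 | a.(0 + 0) :: —a→ m3, —c→ m4
  m3 = c.0 | (0 + 0) :: —c→ m5
  m4 = 0 | a.(0 + 0) :: —a→ m5
  m5 = 0 | (0 + 0) :: (no moves)
Q's transition system — 6 states:
  n0 = a.c.0 | a.(0 + 0) :: —a→ n1, —a→ n2
  n1 = a.c.0 | (0 + 0) :: —a→ n3
  n2 = c.0 | a.(0 + 0) :: —a→ n3, —c→ n4
  n3 = c.0 | (0 + 0) :: —c→ n5
  n4 = 0 | a.(0 + 0) :: —a→ n5
  n5 = 0 | (0 + 0) :: (no moves)
Coarsest stable partition (strong bisimilarity classes):
  B0 = {m0}
  B1 = {m2, n2}
  B2 = {m3, n3}
  B3 = {m5, n5}
  B4 = {m4, n4}
  B5 = {m1}
  B6 = {n0}
  B7 = {n1}
m0 ∈ B0, n0 ∈ B6 → different blocks

NO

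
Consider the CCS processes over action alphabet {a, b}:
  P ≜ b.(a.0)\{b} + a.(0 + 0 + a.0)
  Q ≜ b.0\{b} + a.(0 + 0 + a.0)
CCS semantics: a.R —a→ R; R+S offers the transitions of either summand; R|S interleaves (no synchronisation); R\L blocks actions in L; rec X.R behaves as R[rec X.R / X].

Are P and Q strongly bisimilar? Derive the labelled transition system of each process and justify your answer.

P's transition system — 5 states:
  p0 = b.(a.0)\{b} + a.(0 + 0 + a.0) :: --a--▸ p1, --b--▸ p2
  p1 = 0 + 0 + a.0 :: --a--▸ p3
  p2 = (a.0)\{b} :: --a--▸ p4
  p3 = 0 :: stopped
  p4 = 0\{b} :: stopped
Q's transition system — 4 states:
  q0 = b.0\{b} + a.(0 + 0 + a.0) :: --a--▸ q1, --b--▸ q2
  q1 = 0 + 0 + a.0 :: --a--▸ q3
  q2 = 0\{b} :: stopped
  q3 = 0 :: stopped
Coarsest stable partition (strong bisimilarity classes):
  B0 = {p0}
  B1 = {p1, p2, q1}
  B2 = {p3, p4, q2, q3}
  B3 = {q0}
p0 ∈ B0, q0 ∈ B3 → different blocks

NO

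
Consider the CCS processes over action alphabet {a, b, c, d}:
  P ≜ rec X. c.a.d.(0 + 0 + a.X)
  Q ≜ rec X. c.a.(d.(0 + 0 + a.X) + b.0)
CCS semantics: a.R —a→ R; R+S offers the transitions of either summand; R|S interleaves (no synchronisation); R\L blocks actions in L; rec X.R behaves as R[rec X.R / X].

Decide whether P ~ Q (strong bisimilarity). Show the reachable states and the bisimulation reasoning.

NO

Reachable graph of P (4 states):
  m0 = rec X. c.a.d.(0 + 0 + a.X) :: —c→ m1
  m1 = a.d.(0 + 0 + a.(rec X. c.a.d.(0 + 0 + a.X))) :: —a→ m2
  m2 = d.(0 + 0 + a.(rec X. c.a.d.(0 + 0 + a.X))) :: —d→ m3
  m3 = 0 + 0 + a.(rec X. c.a.d.(0 + 0 + a.X)) :: —a→ m0
Reachable graph of Q (5 states):
  n0 = rec X. c.a.(d.(0 + 0 + a.X) + b.0) :: —c→ n1
  n1 = a.(d.(0 + 0 + a.(rec X. c.a.(d.(0 + 0 + a.X) + b.0))) + b.0) :: —a→ n2
  n2 = d.(0 + 0 + a.(rec X. c.a.(d.(0 + 0 + a.X) + b.0))) + b.0 :: —b→ n3, —d→ n4
  n3 = 0 :: stopped
  n4 = 0 + 0 + a.(rec X. c.a.(d.(0 + 0 + a.X) + b.0)) :: —a→ n0
Coarsest stable partition (strong bisimilarity classes):
  B0 = {m0}
  B1 = {m1}
  B2 = {m2}
  B3 = {m3}
  B4 = {n0}
  B5 = {n1}
  B6 = {n2}
  B7 = {n3}
  B8 = {n4}
m0 ∈ B0, n0 ∈ B4 → different blocks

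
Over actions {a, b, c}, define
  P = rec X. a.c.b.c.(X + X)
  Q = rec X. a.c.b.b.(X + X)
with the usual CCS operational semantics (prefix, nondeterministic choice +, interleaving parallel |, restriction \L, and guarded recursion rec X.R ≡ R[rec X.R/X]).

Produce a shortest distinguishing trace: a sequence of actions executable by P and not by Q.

acbc

LTS(P): 5 reachable states
  p0 = rec X. a.c.b.c.(X + X) ⊢ ··a··> p1
  p1 = c.b.c.((rec X. a.c.b.c.(X + X)) + (rec X. a.c.b.c.(X + X))) ⊢ ··c··> p2
  p2 = b.c.((rec X. a.c.b.c.(X + X)) + (rec X. a.c.b.c.(X + X))) ⊢ ··b··> p3
  p3 = c.((rec X. a.c.b.c.(X + X)) + (rec X. a.c.b.c.(X + X))) ⊢ ··c··> p4
  p4 = (rec X. a.c.b.c.(X + X)) + (rec X. a.c.b.c.(X + X)) ⊢ ··a··> p1
LTS(Q): 5 reachable states
  q0 = rec X. a.c.b.b.(X + X) ⊢ ··a··> q1
  q1 = c.b.b.((rec X. a.c.b.b.(X + X)) + (rec X. a.c.b.b.(X + X))) ⊢ ··c··> q2
  q2 = b.b.((rec X. a.c.b.b.(X + X)) + (rec X. a.c.b.b.(X + X))) ⊢ ··b··> q3
  q3 = b.((rec X. a.c.b.b.(X + X)) + (rec X. a.c.b.b.(X + X))) ⊢ ··b··> q4
  q4 = (rec X. a.c.b.b.(X + X)) + (rec X. a.c.b.b.(X + X)) ⊢ ··a··> q1
Run σ = ⟨acbc⟩ on P: start {p0}
  step 1 (a): {p1}
  step 2 (c): {p2}
  step 3 (b): {p3}
  step 4 (c): {p4}
  — P admits the full trace.
Run σ = ⟨acbc⟩ on Q: start {q0}
  step 1 (a): {q1}
  step 2 (c): {q2}
  step 3 (b): {q3}
  step 4 (c): no successor for Q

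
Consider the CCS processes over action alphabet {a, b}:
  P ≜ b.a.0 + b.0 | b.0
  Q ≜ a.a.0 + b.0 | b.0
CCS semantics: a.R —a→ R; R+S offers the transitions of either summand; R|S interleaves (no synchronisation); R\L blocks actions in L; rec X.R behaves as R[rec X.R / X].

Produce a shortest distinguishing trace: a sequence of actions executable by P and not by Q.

Reachable graph of P (6 states):
  u0 = b.a.0 + b.0 | b.0 → ··b··> u1, ··b··> u2, ··b··> u3
  u1 = 0 | b.0 → ··b··> u4
  u2 = a.0 → ··a··> u5
  u3 = b.0 | 0 → ··b··> u4
  u4 = 0 | 0 → (no moves)
  u5 = 0 → (no moves)
Reachable graph of Q (6 states):
  v0 = a.a.0 + b.0 | b.0 → ··a··> v1, ··b··> v2, ··b··> v3
  v1 = a.0 → ··a··> v4
  v2 = 0 | b.0 → ··b··> v5
  v3 = b.0 | 0 → ··b··> v5
  v4 = 0 → (no moves)
  v5 = 0 | 0 → (no moves)
Trace ⟨ba⟩ through P, begin at {u0}:
  step 1 (b): {u1, u2, u3}
  step 2 (a): {u5}
  ✓ P
Trace ⟨ba⟩ through Q, begin at {v0}:
  step 1 (b): {v2, v3}
  step 2 (a): no successor for Q

ba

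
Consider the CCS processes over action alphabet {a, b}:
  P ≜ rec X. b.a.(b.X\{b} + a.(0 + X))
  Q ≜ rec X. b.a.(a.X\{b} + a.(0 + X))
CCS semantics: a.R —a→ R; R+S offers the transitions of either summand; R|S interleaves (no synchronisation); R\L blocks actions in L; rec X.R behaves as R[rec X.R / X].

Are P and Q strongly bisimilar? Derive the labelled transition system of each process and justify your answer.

P ≁ Q

Reachable graph of P (5 states):
  s0 = rec X. b.a.(b.X\{b} + a.(0 + X)) has moves -b-> s1
  s1 = a.(b.(rec X. b.a.(b.X\{b} + a.(0 + X)))\{b} + a.(0 + (rec X. b.a.(b.X\{b} + a.(0 + X))))) has moves -a-> s2
  s2 = b.(rec X. b.a.(b.X\{b} + a.(0 + X)))\{b} + a.(0 + (rec X. b.a.(b.X\{b} + a.(0 + X)))) has moves -a-> s3, -b-> s4
  s3 = 0 + (rec X. b.a.(b.X\{b} + a.(0 + X))) has moves -b-> s1
  s4 = (rec X. b.a.(b.X\{b} + a.(0 + X)))\{b} has moves stopped
Reachable graph of Q (5 states):
  t0 = rec X. b.a.(a.X\{b} + a.(0 + X)) has moves -b-> t1
  t1 = a.(a.(rec X. b.a.(a.X\{b} + a.(0 + X)))\{b} + a.(0 + (rec X. b.a.(a.X\{b} + a.(0 + X))))) has moves -a-> t2
  t2 = a.(rec X. b.a.(a.X\{b} + a.(0 + X)))\{b} + a.(0 + (rec X. b.a.(a.X\{b} + a.(0 + X)))) has moves -a-> t3, -a-> t4
  t3 = (rec X. b.a.(a.X\{b} + a.(0 + X)))\{b} has moves stopped
  t4 = 0 + (rec X. b.a.(a.X\{b} + a.(0 + X))) has moves -b-> t1
Bisimilarity quotient blocks:
  B0 = {s0, s3}
  B1 = {s1}
  B2 = {s2}
  B3 = {s4, t3}
  B4 = {t0, t4}
  B5 = {t1}
  B6 = {t2}
s0 ∈ B0, t0 ∈ B4 → different blocks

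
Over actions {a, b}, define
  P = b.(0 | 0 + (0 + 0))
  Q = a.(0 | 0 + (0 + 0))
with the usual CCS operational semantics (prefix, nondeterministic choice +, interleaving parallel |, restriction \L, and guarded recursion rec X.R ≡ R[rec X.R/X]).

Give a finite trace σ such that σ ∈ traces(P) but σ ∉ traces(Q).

Reachable graph of P (2 states):
  s0 = b.(0 | 0 + (0 + 0)) ⊢ --b--▸ s1
  s1 = 0 | 0 + (0 + 0) ⊢ ∅
Reachable graph of Q (2 states):
  t0 = a.(0 | 0 + (0 + 0)) ⊢ --a--▸ t1
  t1 = 0 | 0 + (0 + 0) ⊢ ∅
Trace ⟨b⟩ through P, begin at {s0}:
  [1] b ⇒ {s1}
  — P admits the full trace.
Trace ⟨b⟩ through Q, begin at {t0}:
  [1] b ⇒ no successor for Q

b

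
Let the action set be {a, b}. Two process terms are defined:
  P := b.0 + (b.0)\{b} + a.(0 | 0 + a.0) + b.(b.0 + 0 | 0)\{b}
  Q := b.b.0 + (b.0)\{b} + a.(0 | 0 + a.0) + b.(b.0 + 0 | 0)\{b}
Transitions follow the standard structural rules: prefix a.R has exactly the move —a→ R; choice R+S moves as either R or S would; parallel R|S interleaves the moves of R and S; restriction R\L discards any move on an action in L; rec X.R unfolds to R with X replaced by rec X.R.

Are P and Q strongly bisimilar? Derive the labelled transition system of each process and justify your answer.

LTS(P): 4 reachable states
  m0 = b.0 + (b.0)\{b} + a.(0 | 0 + a.0) + b.(b.0 + 0 | 0)\{b} has moves ··a··> m1, ··b··> m2, ··b··> m3
  m1 = 0 | 0 + a.0 has moves ··a··> m3
  m2 = (b.0 + 0 | 0)\{b} has moves stopped
  m3 = 0 has moves stopped
LTS(Q): 5 reachable states
  n0 = b.b.0 + (b.0)\{b} + a.(0 | 0 + a.0) + b.(b.0 + 0 | 0)\{b} has moves ··a··> n1, ··b··> n2, ··b··> n3
  n1 = 0 | 0 + a.0 has moves ··a··> n4
  n2 = (b.0 + 0 | 0)\{b} has moves stopped
  n3 = b.0 has moves ··b··> n4
  n4 = 0 has moves stopped
Bisimilarity quotient blocks:
  B0 = {m0}
  B1 = {m2, m3, n2, n4}
  B2 = {m1, n1}
  B3 = {n0}
  B4 = {n3}
m0 ∈ B0, n0 ∈ B3 → different blocks

not bisimilar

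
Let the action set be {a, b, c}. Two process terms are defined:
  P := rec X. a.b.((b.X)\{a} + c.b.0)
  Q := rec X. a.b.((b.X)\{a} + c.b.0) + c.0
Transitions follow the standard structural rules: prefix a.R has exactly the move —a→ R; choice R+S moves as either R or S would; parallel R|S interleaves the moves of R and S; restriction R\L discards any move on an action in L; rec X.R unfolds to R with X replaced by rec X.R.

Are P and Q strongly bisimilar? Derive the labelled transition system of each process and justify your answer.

LTS(P): 6 reachable states
  u0 = rec X. a.b.((b.X)\{a} + c.b.0) → --a--▸ u1
  u1 = b.((b.(rec X. a.b.((b.X)\{a} + c.b.0)))\{a} + c.b.0) → --b--▸ u2
  u2 = (b.(rec X. a.b.((b.X)\{a} + c.b.0)))\{a} + c.b.0 → --b--▸ u3, --c--▸ u4
  u3 = (rec X. a.b.((b.X)\{a} + c.b.0))\{a} → ·
  u4 = b.0 → --b--▸ u5
  u5 = 0 → ·
LTS(Q): 7 reachable states
  v0 = rec X. a.b.((b.X)\{a} + c.b.0) + c.0 → --a--▸ v1, --c--▸ v2
  v1 = b.((b.(rec X. a.b.((b.X)\{a} + c.b.0) + c.0))\{a} + c.b.0) → --b--▸ v3
  v2 = 0 → ·
  v3 = (b.(rec X. a.b.((b.X)\{a} + c.b.0) + c.0))\{a} + c.b.0 → --b--▸ v4, --c--▸ v5
  v4 = (rec X. a.b.((b.X)\{a} + c.b.0) + c.0)\{a} → --c--▸ v6
  v5 = b.0 → --b--▸ v2
  v6 = 0\{a} → ·
Coarsest stable partition (strong bisimilarity classes):
  B0 = {u0}
  B1 = {u1}
  B2 = {u2}
  B3 = {u3, u5, v2, v6}
  B4 = {u4, v5}
  B5 = {v0}
  B6 = {v1}
  B7 = {v3}
  B8 = {v4}
u0 ∈ B0, v0 ∈ B5 → different blocks

NO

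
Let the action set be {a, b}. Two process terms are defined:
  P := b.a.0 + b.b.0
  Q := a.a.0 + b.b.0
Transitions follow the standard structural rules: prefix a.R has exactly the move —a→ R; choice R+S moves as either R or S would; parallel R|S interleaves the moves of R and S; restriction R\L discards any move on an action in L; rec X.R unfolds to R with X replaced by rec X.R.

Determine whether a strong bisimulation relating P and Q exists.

P ≁ Q

LTS(P): 4 reachable states
  m0 = b.a.0 + b.b.0 has moves =b=> m1, =b=> m2
  m1 = a.0 has moves =a=> m3
  m2 = b.0 has moves =b=> m3
  m3 = 0 has moves ·
LTS(Q): 4 reachable states
  n0 = a.a.0 + b.b.0 has moves =a=> n1, =b=> n2
  n1 = a.0 has moves =a=> n3
  n2 = b.0 has moves =b=> n3
  n3 = 0 has moves ·
Coarsest stable partition (strong bisimilarity classes):
  B0 = {m0}
  B1 = {m1, n1}
  B2 = {m3, n3}
  B3 = {m2, n2}
  B4 = {n0}
m0 ∈ B0, n0 ∈ B4 → different blocks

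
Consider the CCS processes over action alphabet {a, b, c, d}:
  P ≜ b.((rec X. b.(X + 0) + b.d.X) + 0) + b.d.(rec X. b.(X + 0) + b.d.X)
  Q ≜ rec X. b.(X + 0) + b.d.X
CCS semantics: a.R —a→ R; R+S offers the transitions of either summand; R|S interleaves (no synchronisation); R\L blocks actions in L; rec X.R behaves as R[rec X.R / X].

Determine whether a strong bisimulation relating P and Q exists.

YES

LTS(P): 4 reachable states
  s0 = b.((rec X. b.(X + 0) + b.d.X) + 0) + b.d.(rec X. b.(X + 0) + b.d.X) :: —b→ s1, —b→ s2
  s1 = (rec X. b.(X + 0) + b.d.X) + 0 :: —b→ s1, —b→ s2
  s2 = d.(rec X. b.(X + 0) + b.d.X) :: —d→ s3
  s3 = rec X. b.(X + 0) + b.d.X :: —b→ s1, —b→ s2
LTS(Q): 3 reachable states
  t0 = rec X. b.(X + 0) + b.d.X :: —b→ t1, —b→ t2
  t1 = (rec X. b.(X + 0) + b.d.X) + 0 :: —b→ t1, —b→ t2
  t2 = d.(rec X. b.(X + 0) + b.d.X) :: —d→ t0
Partition-refinement fixed point:
  B0 = {s0, s1, s3, t0, t1}
  B1 = {s2, t2}
s0 ∈ B0, t0 ∈ B0 → same block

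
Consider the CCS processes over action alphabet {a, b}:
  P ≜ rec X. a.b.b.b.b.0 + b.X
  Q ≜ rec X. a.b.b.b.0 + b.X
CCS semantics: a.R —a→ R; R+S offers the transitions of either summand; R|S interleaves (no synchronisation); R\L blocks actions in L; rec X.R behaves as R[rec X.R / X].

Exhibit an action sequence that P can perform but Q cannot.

abbbb

P's transition system — 6 states:
  u0 = rec X. a.b.b.b.b.0 + b.X | -a-> u1, -b-> u0
  u1 = b.b.b.b.0 | -b-> u2
  u2 = b.b.b.0 | -b-> u3
  u3 = b.b.0 | -b-> u4
  u4 = b.0 | -b-> u5
  u5 = 0 | (no moves)
Q's transition system — 5 states:
  v0 = rec X. a.b.b.b.0 + b.X | -a-> v1, -b-> v0
  v1 = b.b.b.0 | -b-> v2
  v2 = b.b.0 | -b-> v3
  v3 = b.0 | -b-> v4
  v4 = 0 | (no moves)
Executing abbbb from P (initial set {u0}):
  after a @ step 1: {u1}
  after b @ step 2: {u2}
  after b @ step 3: {u3}
  after b @ step 4: {u4}
  after b @ step 5: {u5}
  — P admits the full trace.
Executing abbbb from Q (initial set {v0}):
  after a @ step 1: {v1}
  after b @ step 2: {v2}
  after b @ step 3: {v3}
  after b @ step 4: {v4}
  after b @ step 5: no successor for Q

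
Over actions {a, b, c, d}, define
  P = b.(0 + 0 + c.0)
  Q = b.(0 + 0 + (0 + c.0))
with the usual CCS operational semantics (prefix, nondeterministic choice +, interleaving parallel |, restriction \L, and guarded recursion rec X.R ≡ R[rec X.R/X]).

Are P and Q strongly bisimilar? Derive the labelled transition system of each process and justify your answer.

bisimilar

P's transition system — 3 states:
  s0 = b.(0 + 0 + c.0) has moves ··b··> s1
  s1 = 0 + 0 + c.0 has moves ··c··> s2
  s2 = 0 has moves ∅
Q's transition system — 3 states:
  t0 = b.(0 + 0 + (0 + c.0)) has moves ··b··> t1
  t1 = 0 + 0 + (0 + c.0) has moves ··c··> t2
  t2 = 0 has moves ∅
Partition-refinement fixed point:
  B0 = {s0, t0}
  B1 = {s1, t1}
  B2 = {s2, t2}
s0 ∈ B0, t0 ∈ B0 → same block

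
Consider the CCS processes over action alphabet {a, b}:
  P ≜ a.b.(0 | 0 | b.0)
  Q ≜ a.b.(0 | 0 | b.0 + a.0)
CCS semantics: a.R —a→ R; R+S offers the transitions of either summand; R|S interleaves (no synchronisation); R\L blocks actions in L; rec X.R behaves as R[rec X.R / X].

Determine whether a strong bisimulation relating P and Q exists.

NO

Reachable graph of P (4 states):
  m0 = a.b.(0 | 0 | b.0) has moves ··a··> m1
  m1 = b.(0 | 0 | b.0) has moves ··b··> m2
  m2 = 0 | 0 | b.0 has moves ··b··> m3
  m3 = 0 | 0 | 0 has moves ·
Reachable graph of Q (5 states):
  n0 = a.b.(0 | 0 | b.0 + a.0) has moves ··a··> n1
  n1 = b.(0 | 0 | b.0 + a.0) has moves ··b··> n2
  n2 = 0 | 0 | b.0 + a.0 has moves ··a··> n3, ··b··> n4
  n3 = 0 has moves ·
  n4 = 0 | 0 | 0 has moves ·
Bisimilarity quotient blocks:
  B0 = {m0}
  B1 = {m1}
  B2 = {m2}
  B3 = {m3, n3, n4}
  B4 = {n0}
  B5 = {n1}
  B6 = {n2}
m0 ∈ B0, n0 ∈ B4 → different blocks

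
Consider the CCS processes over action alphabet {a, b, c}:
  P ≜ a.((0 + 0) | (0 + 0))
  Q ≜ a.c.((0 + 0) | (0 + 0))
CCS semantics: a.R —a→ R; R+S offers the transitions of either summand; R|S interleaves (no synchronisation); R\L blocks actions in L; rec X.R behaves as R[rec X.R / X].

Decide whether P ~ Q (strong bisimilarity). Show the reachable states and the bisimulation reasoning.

LTS(P): 2 reachable states
  p0 = a.((0 + 0) | (0 + 0)) | ··a··> p1
  p1 = (0 + 0) | (0 + 0) | stopped
LTS(Q): 3 reachable states
  q0 = a.c.((0 + 0) | (0 + 0)) | ··a··> q1
  q1 = c.((0 + 0) | (0 + 0)) | ··c··> q2
  q2 = (0 + 0) | (0 + 0) | stopped
Coarsest stable partition (strong bisimilarity classes):
  B0 = {p0}
  B1 = {p1, q2}
  B2 = {q0}
  B3 = {q1}
p0 ∈ B0, q0 ∈ B2 → different blocks

NO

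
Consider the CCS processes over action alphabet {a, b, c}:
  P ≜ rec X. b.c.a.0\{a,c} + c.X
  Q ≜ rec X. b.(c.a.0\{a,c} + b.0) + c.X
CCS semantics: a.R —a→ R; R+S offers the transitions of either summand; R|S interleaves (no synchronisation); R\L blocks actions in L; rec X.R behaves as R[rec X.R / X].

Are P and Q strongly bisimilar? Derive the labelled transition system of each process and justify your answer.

LTS(P): 4 reachable states
  p0 = rec X. b.c.a.0\{a,c} + c.X :: =b=> p1, =c=> p0
  p1 = c.a.0\{a,c} :: =c=> p2
  p2 = a.0\{a,c} :: =a=> p3
  p3 = 0\{a,c} :: stopped
LTS(Q): 5 reachable states
  q0 = rec X. b.(c.a.0\{a,c} + b.0) + c.X :: =b=> q1, =c=> q0
  q1 = c.a.0\{a,c} + b.0 :: =b=> q2, =c=> q3
  q2 = 0 :: stopped
  q3 = a.0\{a,c} :: =a=> q4
  q4 = 0\{a,c} :: stopped
Bisimilarity quotient blocks:
  B0 = {p0}
  B1 = {p1}
  B2 = {p2, q3}
  B3 = {p3, q2, q4}
  B4 = {q0}
  B5 = {q1}
p0 ∈ B0, q0 ∈ B4 → different blocks

not bisimilar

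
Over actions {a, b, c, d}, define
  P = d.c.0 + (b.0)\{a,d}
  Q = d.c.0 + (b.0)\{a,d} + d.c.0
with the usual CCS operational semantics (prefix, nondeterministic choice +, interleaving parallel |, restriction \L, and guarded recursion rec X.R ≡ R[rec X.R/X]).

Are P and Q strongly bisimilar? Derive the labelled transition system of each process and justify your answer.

Reachable graph of P (4 states):
  p0 = d.c.0 + (b.0)\{a,d} :: -b-> p1, -d-> p2
  p1 = 0\{a,d} :: (no moves)
  p2 = c.0 :: -c-> p3
  p3 = 0 :: (no moves)
Reachable graph of Q (4 states):
  q0 = d.c.0 + (b.0)\{a,d} + d.c.0 :: -b-> q1, -d-> q2
  q1 = 0\{a,d} :: (no moves)
  q2 = c.0 :: -c-> q3
  q3 = 0 :: (no moves)
Bisimilarity quotient blocks:
  B0 = {p0, q0}
  B1 = {p2, q2}
  B2 = {p1, p3, q1, q3}
p0 ∈ B0, q0 ∈ B0 → same block

YES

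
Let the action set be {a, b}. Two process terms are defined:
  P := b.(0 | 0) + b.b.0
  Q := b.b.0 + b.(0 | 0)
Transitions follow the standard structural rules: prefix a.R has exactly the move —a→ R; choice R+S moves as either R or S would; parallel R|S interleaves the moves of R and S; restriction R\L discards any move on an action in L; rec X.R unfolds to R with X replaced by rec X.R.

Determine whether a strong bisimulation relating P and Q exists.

P ~ Q

Reachable graph of P (4 states):
  m0 = b.(0 | 0) + b.b.0 has moves =b=> m1, =b=> m2
  m1 = 0 | 0 has moves stopped
  m2 = b.0 has moves =b=> m3
  m3 = 0 has moves stopped
Reachable graph of Q (4 states):
  n0 = b.b.0 + b.(0 | 0) has moves =b=> n1, =b=> n2
  n1 = 0 | 0 has moves stopped
  n2 = b.0 has moves =b=> n3
  n3 = 0 has moves stopped
Coarsest stable partition (strong bisimilarity classes):
  B0 = {m0, n0}
  B1 = {m2, n2}
  B2 = {m1, m3, n1, n3}
m0 ∈ B0, n0 ∈ B0 → same block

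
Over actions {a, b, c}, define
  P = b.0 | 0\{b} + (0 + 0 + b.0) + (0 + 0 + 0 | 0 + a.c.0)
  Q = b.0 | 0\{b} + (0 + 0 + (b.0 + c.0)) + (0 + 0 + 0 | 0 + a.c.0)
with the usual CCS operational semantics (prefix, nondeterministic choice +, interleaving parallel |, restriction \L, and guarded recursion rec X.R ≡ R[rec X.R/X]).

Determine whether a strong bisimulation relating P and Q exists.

LTS(P): 4 reachable states
  p0 = b.0 | 0\{b} + (0 + 0 + b.0) + (0 + 0 + 0 | 0 + a.c.0) → —a→ p1, —b→ p2, —b→ p3
  p1 = c.0 → —c→ p2
  p2 = 0 → stopped
  p3 = 0 | 0\{b} → stopped
LTS(Q): 4 reachable states
  q0 = b.0 | 0\{b} + (0 + 0 + (b.0 + c.0)) + (0 + 0 + 0 | 0 + a.c.0) → —a→ q1, —b→ q2, —b→ q3, —c→ q2
  q1 = c.0 → —c→ q2
  q2 = 0 → stopped
  q3 = 0 | 0\{b} → stopped
Coarsest stable partition (strong bisimilarity classes):
  B0 = {p0}
  B1 = {p2, p3, q2, q3}
  B2 = {p1, q1}
  B3 = {q0}
p0 ∈ B0, q0 ∈ B3 → different blocks

NO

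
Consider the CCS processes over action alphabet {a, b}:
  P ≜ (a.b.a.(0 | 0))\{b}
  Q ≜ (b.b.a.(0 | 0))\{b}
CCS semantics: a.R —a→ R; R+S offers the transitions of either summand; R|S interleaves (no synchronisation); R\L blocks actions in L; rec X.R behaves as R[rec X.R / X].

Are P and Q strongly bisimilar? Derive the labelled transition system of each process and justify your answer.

P's transition system — 2 states:
  s0 = (a.b.a.(0 | 0))\{b} → ··a··> s1
  s1 = (b.a.(0 | 0))\{b} → ∅
Q's transition system — 1 states:
  t0 = (b.b.a.(0 | 0))\{b} → ∅
Coarsest stable partition (strong bisimilarity classes):
  B0 = {s0}
  B1 = {s1, t0}
s0 ∈ B0, t0 ∈ B1 → different blocks

not bisimilar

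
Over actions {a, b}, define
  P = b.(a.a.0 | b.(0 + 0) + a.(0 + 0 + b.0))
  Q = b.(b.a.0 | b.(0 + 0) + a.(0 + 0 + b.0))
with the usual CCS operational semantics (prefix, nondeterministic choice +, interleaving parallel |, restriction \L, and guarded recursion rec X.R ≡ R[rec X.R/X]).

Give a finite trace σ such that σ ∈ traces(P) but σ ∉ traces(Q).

Reachable graph of P (9 states):
  p0 = b.(a.a.0 | b.(0 + 0) + a.(0 + 0 + b.0)) | ··b··> p1
  p1 = a.a.0 | b.(0 + 0) + a.(0 + 0 + b.0) | ··a··> p2, ··a··> p3, ··b··> p4
  p2 = 0 + 0 + b.0 | ··b··> p5
  p3 = a.0 | b.(0 + 0) | ··a··> p6, ··b··> p7
  p4 = a.a.0 | (0 + 0) | ··a··> p7
  p5 = 0 | deadlocked
  p6 = 0 | b.(0 + 0) | ··b··> p8
  p7 = a.0 | (0 + 0) | ··a··> p8
  p8 = 0 | (0 + 0) | deadlocked
Reachable graph of Q (9 states):
  q0 = b.(b.a.0 | b.(0 + 0) + a.(0 + 0 + b.0)) | ··b··> q1
  q1 = b.a.0 | b.(0 + 0) + a.(0 + 0 + b.0) | ··a··> q2, ··b··> q3, ··b··> q4
  q2 = 0 + 0 + b.0 | ··b··> q5
  q3 = a.0 | b.(0 + 0) | ··a··> q6, ··b··> q7
  q4 = b.a.0 | (0 + 0) | ··b··> q7
  q5 = 0 | deadlocked
  q6 = 0 | b.(0 + 0) | ··b··> q8
  q7 = a.0 | (0 + 0) | ··a··> q8
  q8 = 0 | (0 + 0) | deadlocked
Run σ = ⟨baa⟩ on P: start {p0}
  step 1 (b): {p1}
  step 2 (a): {p2, p3}
  step 3 (a): {p6}
  — P admits the full trace.
Run σ = ⟨baa⟩ on Q: start {q0}
  step 1 (b): {q1}
  step 2 (a): {q2}
  step 3 (a): ∅ (Q stuck)

baa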